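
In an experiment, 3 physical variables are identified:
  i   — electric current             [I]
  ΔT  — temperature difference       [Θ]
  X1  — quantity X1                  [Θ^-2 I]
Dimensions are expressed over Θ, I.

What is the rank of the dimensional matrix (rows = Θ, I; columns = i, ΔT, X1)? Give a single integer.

Dimensional matrix (Θ×I by i×ΔT×X1):
  Θ: [ 0  1 -2]
  I: [ 1  0  1]
RREF → pivots at {i,ΔT} ⇒ r = 2

2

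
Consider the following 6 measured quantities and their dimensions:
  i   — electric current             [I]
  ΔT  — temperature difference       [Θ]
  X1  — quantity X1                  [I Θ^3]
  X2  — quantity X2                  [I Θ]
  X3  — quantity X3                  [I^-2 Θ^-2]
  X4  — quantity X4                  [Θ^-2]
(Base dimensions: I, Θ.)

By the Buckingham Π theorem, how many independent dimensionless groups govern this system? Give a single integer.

Exponent matrix [I,Θ] × [i,ΔT,X1,X2,X3,X4]:
  I: [ 1  0  1  1 -2  0]
  Θ: [ 0  1  3  1 -2 -2]
Echelon form has 2 nonzero rows (pivots: i,ΔT)
Π count = n − r = 6 − 2 = 4

4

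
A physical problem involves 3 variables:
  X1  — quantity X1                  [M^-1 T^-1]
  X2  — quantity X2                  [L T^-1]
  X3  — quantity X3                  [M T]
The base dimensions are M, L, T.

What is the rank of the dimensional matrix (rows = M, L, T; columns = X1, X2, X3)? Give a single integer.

2

Exponent matrix [M,L,T] × [X1,X2,X3]:
  M: [-1  0  1]
  L: [ 0  1  0]
  T: [-1 -1  1]
Echelon form has 2 nonzero rows (pivots: X1,X2)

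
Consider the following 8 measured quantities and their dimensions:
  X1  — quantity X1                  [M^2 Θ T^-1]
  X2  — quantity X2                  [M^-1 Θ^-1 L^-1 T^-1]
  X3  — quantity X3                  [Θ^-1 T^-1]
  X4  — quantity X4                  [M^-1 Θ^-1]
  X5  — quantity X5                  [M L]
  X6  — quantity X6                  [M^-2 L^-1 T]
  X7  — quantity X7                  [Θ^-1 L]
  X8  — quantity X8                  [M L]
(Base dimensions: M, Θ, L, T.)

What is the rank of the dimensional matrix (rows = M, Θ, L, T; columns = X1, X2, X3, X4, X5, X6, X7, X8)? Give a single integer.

3

Write exponents as rows M,Θ,L,T / cols X1,X2,X3,X4,X5,X6,X7,X8:
  M: [ 2 -1  0 -1  1 -2  0  1]
  Θ: [ 1 -1 -1 -1  0  0 -1  0]
  L: [ 0 -1  0  0  1 -1  1  1]
  T: [-1 -1 -1  0  0  1  0  0]
RREF → pivots at {X1,X2,X3} ⇒ r = 3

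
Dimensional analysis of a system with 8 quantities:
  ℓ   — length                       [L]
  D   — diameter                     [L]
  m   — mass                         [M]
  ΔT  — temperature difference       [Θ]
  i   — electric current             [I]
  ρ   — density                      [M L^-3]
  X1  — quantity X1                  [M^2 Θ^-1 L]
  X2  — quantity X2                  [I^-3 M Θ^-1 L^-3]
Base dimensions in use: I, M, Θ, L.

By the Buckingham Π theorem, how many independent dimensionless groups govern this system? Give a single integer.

Dimensional matrix (I×M×Θ×L by ℓ×D×m×ΔT×i×ρ×X1×X2):
  I: [ 0  0  0  0  1  0  0 -3]
  M: [ 0  0  1  0  0  1  2  1]
  Θ: [ 0  0  0  1  0  0 -1 -1]
  L: [ 1  1  0  0  0 -3  1 -3]
Echelon form has 4 nonzero rows (pivots: ℓ,m,ΔT,i)
8 vars − rank 4 = 4 Π groups

4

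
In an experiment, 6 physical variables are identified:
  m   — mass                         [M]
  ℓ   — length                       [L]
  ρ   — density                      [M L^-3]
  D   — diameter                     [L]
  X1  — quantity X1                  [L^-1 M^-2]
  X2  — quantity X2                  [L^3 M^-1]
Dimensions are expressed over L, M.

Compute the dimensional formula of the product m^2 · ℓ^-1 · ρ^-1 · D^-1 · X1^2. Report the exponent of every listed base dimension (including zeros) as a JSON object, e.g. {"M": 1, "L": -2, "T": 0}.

{"L": -1, "M": -3}

Exponent matrix [L,M] × [m,ℓ,ρ,D,X1,X2]:
  L: [ 0  1 -3  1 -1  3]
  M: [ 1  0  1  0 -2 -1]
  [L]: (2)·0+(-1)·1+(-1)·-3+(-1)·1+(2)·-1 = -1
  [M]: (2)·1+(-1)·0+(-1)·1+(-1)·0+(2)·-2 = -3
⇒ L^-1 M^-3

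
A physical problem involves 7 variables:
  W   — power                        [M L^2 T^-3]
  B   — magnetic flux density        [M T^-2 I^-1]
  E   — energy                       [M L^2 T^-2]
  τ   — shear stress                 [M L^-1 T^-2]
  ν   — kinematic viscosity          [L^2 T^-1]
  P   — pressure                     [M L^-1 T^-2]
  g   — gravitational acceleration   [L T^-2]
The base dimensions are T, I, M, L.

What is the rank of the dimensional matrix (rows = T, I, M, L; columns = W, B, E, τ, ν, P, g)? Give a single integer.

Write exponents as rows T,I,M,L / cols W,B,E,τ,ν,P,g:
  T: [-3 -2 -2 -2 -1 -2 -2]
  I: [ 0 -1  0  0  0  0  0]
  M: [ 1  1  1  1  0  1  0]
  L: [ 2  0  2 -1  2 -1  1]
Echelon form has 4 nonzero rows (pivots: W,B,E,τ)

4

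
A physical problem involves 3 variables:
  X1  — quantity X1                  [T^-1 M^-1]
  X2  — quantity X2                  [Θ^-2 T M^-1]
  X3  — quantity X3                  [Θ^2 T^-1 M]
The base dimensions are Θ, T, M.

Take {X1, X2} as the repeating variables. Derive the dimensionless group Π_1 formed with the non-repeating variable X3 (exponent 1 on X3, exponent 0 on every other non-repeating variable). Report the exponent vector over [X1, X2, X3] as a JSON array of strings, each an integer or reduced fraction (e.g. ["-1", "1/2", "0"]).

["0", "1", "1"]

Write exponents as rows Θ,T,M / cols X1,X2,X3:
  Θ: [ 0 -2  2]
  T: [-1  1 -1]
  M: [-1 -1  1]
Echelon form has 2 nonzero rows (pivots: X1,X2)
Repeat: X1,X2; free: X3
RREF:
  r0: [   1    0    0]
  r1: [   0    1   -1]
  r2: [   0    0    0]
Fix exponent of X3 at 1; solve each RREF row for its pivot's exponent:
  r0: exp(X1) + (0)·1 = 0 ⇒ exp(X1) = 0
  r1: exp(X2) + (-1)·1 = 0 ⇒ exp(X2) = 1
Π_1 = X2 · X3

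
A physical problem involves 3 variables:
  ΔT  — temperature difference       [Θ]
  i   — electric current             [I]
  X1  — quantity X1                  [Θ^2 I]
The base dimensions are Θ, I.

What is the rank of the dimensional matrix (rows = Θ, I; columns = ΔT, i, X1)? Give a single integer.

Exponent matrix [Θ,I] × [ΔT,i,X1]:
  Θ: [ 1  0  2]
  I: [ 0  1  1]
Echelon form has 2 nonzero rows (pivots: ΔT,i)

2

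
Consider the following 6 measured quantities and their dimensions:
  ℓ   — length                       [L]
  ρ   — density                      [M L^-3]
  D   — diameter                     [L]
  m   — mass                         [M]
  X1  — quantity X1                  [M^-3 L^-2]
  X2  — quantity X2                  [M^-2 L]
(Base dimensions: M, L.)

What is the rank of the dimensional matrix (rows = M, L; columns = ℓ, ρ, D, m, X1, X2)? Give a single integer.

Exponent matrix [M,L] × [ℓ,ρ,D,m,X1,X2]:
  M: [ 0  1  0  1 -3 -2]
  L: [ 1 -3  1  0 -2  1]
RREF → pivots at {ℓ,ρ} ⇒ r = 2

2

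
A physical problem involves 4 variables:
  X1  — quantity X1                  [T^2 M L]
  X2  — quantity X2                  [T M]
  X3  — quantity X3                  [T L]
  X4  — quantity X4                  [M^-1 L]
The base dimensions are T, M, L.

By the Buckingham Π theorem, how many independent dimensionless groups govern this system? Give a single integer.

Dimensional matrix (T×M×L by X1×X2×X3×X4):
  T: [ 2  1  1  0]
  M: [ 1  1  0 -1]
  L: [ 1  0  1  1]
Row reduction gives pivot columns X1,X2; rank = 2
4 vars − rank 2 = 2 Π groups

2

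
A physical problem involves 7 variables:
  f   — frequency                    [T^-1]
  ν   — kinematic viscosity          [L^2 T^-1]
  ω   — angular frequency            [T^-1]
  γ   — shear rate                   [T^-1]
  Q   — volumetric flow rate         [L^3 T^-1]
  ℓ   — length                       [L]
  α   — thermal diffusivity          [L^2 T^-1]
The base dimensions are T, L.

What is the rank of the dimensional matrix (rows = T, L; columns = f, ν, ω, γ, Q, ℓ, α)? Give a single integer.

2

Write exponents as rows T,L / cols f,ν,ω,γ,Q,ℓ,α:
  T: [-1 -1 -1 -1 -1  0 -1]
  L: [ 0  2  0  0  3  1  2]
Row reduction gives pivot columns f,ν; rank = 2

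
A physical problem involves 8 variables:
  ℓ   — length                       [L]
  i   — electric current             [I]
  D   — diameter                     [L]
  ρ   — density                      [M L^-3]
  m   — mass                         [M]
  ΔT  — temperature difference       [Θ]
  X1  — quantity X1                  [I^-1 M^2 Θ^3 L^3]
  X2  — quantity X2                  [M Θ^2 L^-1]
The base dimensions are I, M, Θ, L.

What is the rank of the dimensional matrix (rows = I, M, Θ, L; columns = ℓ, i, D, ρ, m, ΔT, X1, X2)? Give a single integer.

4

Exponent matrix [I,M,Θ,L] × [ℓ,i,D,ρ,m,ΔT,X1,X2]:
  I: [ 0  1  0  0  0  0 -1  0]
  M: [ 0  0  0  1  1  0  2  1]
  Θ: [ 0  0  0  0  0  1  3  2]
  L: [ 1  0  1 -3  0  0  3 -1]
Row reduction gives pivot columns ℓ,i,ρ,ΔT; rank = 4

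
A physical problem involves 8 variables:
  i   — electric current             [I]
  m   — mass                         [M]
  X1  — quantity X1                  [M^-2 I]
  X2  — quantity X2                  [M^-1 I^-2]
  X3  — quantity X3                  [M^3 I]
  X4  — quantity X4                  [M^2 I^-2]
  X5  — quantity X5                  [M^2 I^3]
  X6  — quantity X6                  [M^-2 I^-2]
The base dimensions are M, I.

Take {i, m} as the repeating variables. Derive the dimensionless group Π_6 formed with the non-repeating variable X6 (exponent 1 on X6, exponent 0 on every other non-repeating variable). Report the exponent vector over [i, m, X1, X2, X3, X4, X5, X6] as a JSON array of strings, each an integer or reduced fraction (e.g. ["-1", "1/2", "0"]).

Dimensional matrix (M×I by i×m×X1×X2×X3×X4×X5×X6):
  M: [ 0  1 -2 -1  3  2  2 -2]
  I: [ 1  0  1 -2  1 -2  3 -2]
Echelon form has 2 nonzero rows (pivots: i,m)
Pivot set = {i,m}, free = {X1,X2,X3,X4,X5,X6}
RREF:
  r0: [   1    0    1   -2    1   -2    3   -2]
  r1: [   0    1   -2   -1    3    2    2   -2]
Fix exponent of X6 at 1, X1 at 0, X2 at 0, X3 at 0, X4 at 0, X5 at 0; solve each RREF row for its pivot's exponent:
  r0: exp(i) + (-2)·1 = 0 ⇒ exp(i) = 2
  r1: exp(m) + (-2)·1 = 0 ⇒ exp(m) = 2
Π_6 = i^2 · m^2 · X6

["2", "2", "0", "0", "0", "0", "0", "1"]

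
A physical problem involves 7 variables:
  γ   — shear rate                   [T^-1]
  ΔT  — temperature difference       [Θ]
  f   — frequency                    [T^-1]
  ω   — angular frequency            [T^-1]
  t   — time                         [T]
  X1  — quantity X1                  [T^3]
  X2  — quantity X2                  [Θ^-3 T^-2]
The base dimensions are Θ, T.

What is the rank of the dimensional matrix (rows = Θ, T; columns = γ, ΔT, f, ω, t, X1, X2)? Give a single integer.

2

Exponent matrix [Θ,T] × [γ,ΔT,f,ω,t,X1,X2]:
  Θ: [ 0  1  0  0  0  0 -3]
  T: [-1  0 -1 -1  1  3 -2]
Row reduction gives pivot columns γ,ΔT; rank = 2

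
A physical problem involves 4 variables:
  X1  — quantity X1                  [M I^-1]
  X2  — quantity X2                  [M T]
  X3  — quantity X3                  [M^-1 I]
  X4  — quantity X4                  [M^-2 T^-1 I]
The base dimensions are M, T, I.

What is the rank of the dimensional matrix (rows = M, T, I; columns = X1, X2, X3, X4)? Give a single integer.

Exponent matrix [M,T,I] × [X1,X2,X3,X4]:
  M: [ 1  1 -1 -2]
  T: [ 0  1  0 -1]
  I: [-1  0  1  1]
Echelon form has 2 nonzero rows (pivots: X1,X2)

2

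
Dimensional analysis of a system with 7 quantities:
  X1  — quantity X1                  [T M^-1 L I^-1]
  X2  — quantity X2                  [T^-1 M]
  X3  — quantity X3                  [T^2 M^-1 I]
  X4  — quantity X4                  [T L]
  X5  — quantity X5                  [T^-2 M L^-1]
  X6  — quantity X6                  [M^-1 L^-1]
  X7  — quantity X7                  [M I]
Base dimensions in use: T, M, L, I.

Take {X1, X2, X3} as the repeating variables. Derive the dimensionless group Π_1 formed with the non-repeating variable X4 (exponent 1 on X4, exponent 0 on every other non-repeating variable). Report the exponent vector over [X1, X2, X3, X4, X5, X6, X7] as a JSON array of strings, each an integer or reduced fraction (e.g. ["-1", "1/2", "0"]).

Dimensional matrix (T×M×L×I by X1×X2×X3×X4×X5×X6×X7):
  T: [ 1 -1  2  1 -2  0  0]
  M: [-1  1 -1  0  1 -1  1]
  L: [ 1  0  0  1 -1 -1  0]
  I: [-1  0  1  0  0  0  1]
Echelon form has 3 nonzero rows (pivots: X1,X2,X3)
Repeat: X1,X2,X3; free: X4,X5,X6,X7
RREF:
  r0: [   1    0    0    1   -1   -1    0]
  r1: [   0    1    0    2   -1   -3    2]
  r2: [   0    0    1    1   -1   -1    1]
  r3: [   0    0    0    0    0    0    0]
Fix exponent of X4 at 1, X5 at 0, X6 at 0, X7 at 0; solve each RREF row for its pivot's exponent:
  r0: exp(X1) + (1)·1 = 0 ⇒ exp(X1) = -1
  r1: exp(X2) + (2)·1 = 0 ⇒ exp(X2) = -2
  r2: exp(X3) + (1)·1 = 0 ⇒ exp(X3) = -1
Π_1 = X1^-1 · X2^-2 · X3^-1 · X4

["-1", "-2", "-1", "1", "0", "0", "0"]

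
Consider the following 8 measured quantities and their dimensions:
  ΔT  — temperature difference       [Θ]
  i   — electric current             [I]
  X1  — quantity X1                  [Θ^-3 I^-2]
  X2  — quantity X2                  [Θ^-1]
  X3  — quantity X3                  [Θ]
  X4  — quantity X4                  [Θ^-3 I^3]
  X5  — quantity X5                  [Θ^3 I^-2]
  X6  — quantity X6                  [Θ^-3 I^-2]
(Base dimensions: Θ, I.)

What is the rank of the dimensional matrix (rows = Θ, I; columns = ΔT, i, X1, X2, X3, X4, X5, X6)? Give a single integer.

2

Write exponents as rows Θ,I / cols ΔT,i,X1,X2,X3,X4,X5,X6:
  Θ: [ 1  0 -3 -1  1 -3  3 -3]
  I: [ 0  1 -2  0  0  3 -2 -2]
Row reduction gives pivot columns ΔT,i; rank = 2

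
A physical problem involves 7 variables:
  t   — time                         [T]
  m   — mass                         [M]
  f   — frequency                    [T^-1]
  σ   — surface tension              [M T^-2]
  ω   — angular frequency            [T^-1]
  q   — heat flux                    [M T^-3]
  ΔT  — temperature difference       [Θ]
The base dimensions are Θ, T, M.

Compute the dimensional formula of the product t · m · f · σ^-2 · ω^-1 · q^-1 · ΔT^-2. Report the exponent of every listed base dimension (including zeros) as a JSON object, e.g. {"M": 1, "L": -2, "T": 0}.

Dimensional matrix (Θ×T×M by t×m×f×σ×ω×q×ΔT):
  Θ: [ 0  0  0  0  0  0  1]
  T: [ 1  0 -1 -2 -1 -3  0]
  M: [ 0  1  0  1  0  1  0]
  [Θ]: (1)·0+(1)·0+(1)·0+(-2)·0+(-1)·0+(-1)·0+(-2)·1 = -2
  [T]: (1)·1+(1)·0+(1)·-1+(-2)·-2+(-1)·-1+(-1)·-3+(-2)·0 = 8
  [M]: (1)·0+(1)·1+(1)·0+(-2)·1+(-1)·0+(-1)·1+(-2)·0 = -2
⇒ Θ^-2 T^8 M^-2

{"Θ": -2, "T": 8, "M": -2}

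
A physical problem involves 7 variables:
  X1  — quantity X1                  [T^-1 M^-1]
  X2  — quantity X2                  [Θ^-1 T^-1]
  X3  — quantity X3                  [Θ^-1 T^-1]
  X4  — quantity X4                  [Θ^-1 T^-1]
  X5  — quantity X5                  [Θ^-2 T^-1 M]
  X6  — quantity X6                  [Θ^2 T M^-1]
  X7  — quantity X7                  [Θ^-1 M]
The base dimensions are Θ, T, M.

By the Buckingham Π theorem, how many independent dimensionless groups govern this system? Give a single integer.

5

Exponent matrix [Θ,T,M] × [X1,X2,X3,X4,X5,X6,X7]:
  Θ: [ 0 -1 -1 -1 -2  2 -1]
  T: [-1 -1 -1 -1 -1  1  0]
  M: [-1  0  0  0  1 -1  1]
Row reduction gives pivot columns X1,X2; rank = 2
Π count = n − r = 7 − 2 = 5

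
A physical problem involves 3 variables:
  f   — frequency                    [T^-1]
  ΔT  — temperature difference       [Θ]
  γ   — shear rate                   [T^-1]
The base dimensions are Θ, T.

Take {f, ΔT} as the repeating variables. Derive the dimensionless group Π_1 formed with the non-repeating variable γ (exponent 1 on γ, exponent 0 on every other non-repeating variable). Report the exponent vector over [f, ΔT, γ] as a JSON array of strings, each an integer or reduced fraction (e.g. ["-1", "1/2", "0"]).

["-1", "0", "1"]

Write exponents as rows Θ,T / cols f,ΔT,γ:
  Θ: [ 0  1  0]
  T: [-1  0 -1]
RREF → pivots at {f,ΔT} ⇒ r = 2
Repeat: f,ΔT; free: γ
RREF:
  r0: [   1    0    1]
  r1: [   0    1    0]
Fix exponent of γ at 1; solve each RREF row for its pivot's exponent:
  r0: exp(f) + (1)·1 = 0 ⇒ exp(f) = -1
  r1: exp(ΔT) + (0)·1 = 0 ⇒ exp(ΔT) = 0
Π_1 = f^-1 · γ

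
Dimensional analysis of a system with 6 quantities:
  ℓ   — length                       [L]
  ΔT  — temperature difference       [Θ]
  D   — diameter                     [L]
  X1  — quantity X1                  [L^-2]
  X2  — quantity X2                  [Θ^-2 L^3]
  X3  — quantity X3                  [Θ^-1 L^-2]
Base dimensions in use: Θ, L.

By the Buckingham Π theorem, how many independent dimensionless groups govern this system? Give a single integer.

Exponent matrix [Θ,L] × [ℓ,ΔT,D,X1,X2,X3]:
  Θ: [ 0  1  0  0 -2 -1]
  L: [ 1  0  1 -2  3 -2]
Echelon form has 2 nonzero rows (pivots: ℓ,ΔT)
6 vars − rank 2 = 4 Π groups

4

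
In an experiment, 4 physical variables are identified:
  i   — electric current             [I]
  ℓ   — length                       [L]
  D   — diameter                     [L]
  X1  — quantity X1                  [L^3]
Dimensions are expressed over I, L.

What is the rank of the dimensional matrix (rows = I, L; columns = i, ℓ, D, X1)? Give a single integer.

2

Write exponents as rows I,L / cols i,ℓ,D,X1:
  I: [ 1  0  0  0]
  L: [ 0  1  1  3]
RREF → pivots at {i,ℓ} ⇒ r = 2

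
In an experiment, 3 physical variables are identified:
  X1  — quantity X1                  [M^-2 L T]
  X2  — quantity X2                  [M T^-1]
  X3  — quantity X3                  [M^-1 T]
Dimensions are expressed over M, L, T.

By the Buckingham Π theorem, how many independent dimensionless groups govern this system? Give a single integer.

Exponent matrix [M,L,T] × [X1,X2,X3]:
  M: [-2  1 -1]
  L: [ 1  0  0]
  T: [ 1 -1  1]
RREF → pivots at {X1,X2} ⇒ r = 2
3 vars − rank 2 = 1 Π group

1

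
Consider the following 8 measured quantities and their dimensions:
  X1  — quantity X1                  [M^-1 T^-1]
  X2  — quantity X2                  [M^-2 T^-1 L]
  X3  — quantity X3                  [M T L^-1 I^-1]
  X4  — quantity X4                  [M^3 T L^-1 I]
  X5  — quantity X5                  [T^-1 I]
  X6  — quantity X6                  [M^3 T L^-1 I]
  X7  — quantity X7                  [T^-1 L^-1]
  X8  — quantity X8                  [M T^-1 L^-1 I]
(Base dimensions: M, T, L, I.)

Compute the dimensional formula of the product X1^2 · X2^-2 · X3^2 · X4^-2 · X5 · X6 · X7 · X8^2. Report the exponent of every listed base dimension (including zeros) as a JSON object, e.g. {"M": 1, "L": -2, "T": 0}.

{"M": 3, "T": -3, "L": -6, "I": 0}

Write exponents as rows M,T,L,I / cols X1,X2,X3,X4,X5,X6,X7,X8:
  M: [-1 -2  1  3  0  3  0  1]
  T: [-1 -1  1  1 -1  1 -1 -1]
  L: [ 0  1 -1 -1  0 -1 -1 -1]
  I: [ 0  0 -1  1  1  1  0  1]
  [M]: (2)·-1+(-2)·-2+(2)·1+(-2)·3+(1)·0+(1)·3+(1)·0+(2)·1 = 3
  [T]: (2)·-1+(-2)·-1+(2)·1+(-2)·1+(1)·-1+(1)·1+(1)·-1+(2)·-1 = -3
  [L]: (2)·0+(-2)·1+(2)·-1+(-2)·-1+(1)·0+(1)·-1+(1)·-1+(2)·-1 = -6
  [I]: (2)·0+(-2)·0+(2)·-1+(-2)·1+(1)·1+(1)·1+(1)·0+(2)·1 = 0
⇒ M^3 T^-3 L^-6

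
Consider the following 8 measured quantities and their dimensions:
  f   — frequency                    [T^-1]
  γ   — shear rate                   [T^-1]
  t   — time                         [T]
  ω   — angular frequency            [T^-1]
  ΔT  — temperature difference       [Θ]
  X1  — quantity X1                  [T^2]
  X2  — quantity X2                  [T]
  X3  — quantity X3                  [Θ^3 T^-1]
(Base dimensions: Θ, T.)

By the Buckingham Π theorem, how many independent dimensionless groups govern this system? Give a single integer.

Exponent matrix [Θ,T] × [f,γ,t,ω,ΔT,X1,X2,X3]:
  Θ: [ 0  0  0  0  1  0  0  3]
  T: [-1 -1  1 -1  0  2  1 -1]
RREF → pivots at {f,ΔT} ⇒ r = 2
8 vars − rank 2 = 6 Π groups

6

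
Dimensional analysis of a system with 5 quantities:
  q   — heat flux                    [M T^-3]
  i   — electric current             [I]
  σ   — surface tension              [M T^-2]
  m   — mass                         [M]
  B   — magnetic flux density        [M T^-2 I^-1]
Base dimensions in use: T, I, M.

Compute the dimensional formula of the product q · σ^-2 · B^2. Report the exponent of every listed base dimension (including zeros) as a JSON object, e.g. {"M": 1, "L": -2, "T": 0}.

Dimensional matrix (T×I×M by q×i×σ×m×B):
  T: [-3  0 -2  0 -2]
  I: [ 0  1  0  0 -1]
  M: [ 1  0  1  1  1]
  [T]: (1)·-3+(-2)·-2+(2)·-2 = -3
  [I]: (1)·0+(-2)·0+(2)·-1 = -2
  [M]: (1)·1+(-2)·1+(2)·1 = 1
⇒ T^-3 I^-2 M

{"T": -3, "I": -2, "M": 1}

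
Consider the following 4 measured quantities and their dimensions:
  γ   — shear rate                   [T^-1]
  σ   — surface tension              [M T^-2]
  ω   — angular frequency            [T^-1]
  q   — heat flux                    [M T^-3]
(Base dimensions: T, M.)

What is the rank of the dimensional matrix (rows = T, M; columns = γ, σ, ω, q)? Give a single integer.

Write exponents as rows T,M / cols γ,σ,ω,q:
  T: [-1 -2 -1 -3]
  M: [ 0  1  0  1]
RREF → pivots at {γ,σ} ⇒ r = 2

2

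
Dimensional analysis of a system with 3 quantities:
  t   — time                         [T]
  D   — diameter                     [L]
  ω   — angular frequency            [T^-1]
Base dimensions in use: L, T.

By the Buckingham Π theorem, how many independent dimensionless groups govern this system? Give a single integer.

Write exponents as rows L,T / cols t,D,ω:
  L: [ 0  1  0]
  T: [ 1  0 -1]
Row reduction gives pivot columns t,D; rank = 2
n=3, r=2 ⇒ 1 dimensionless group

1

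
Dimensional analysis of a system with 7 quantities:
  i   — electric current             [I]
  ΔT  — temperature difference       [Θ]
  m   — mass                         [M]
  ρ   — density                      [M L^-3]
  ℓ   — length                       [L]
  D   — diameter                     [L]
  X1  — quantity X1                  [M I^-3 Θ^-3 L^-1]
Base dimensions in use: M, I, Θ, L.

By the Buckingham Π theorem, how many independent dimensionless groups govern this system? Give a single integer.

Dimensional matrix (M×I×Θ×L by i×ΔT×m×ρ×ℓ×D×X1):
  M: [ 0  0  1  1  0  0  1]
  I: [ 1  0  0  0  0  0 -3]
  Θ: [ 0  1  0  0  0  0 -3]
  L: [ 0  0  0 -3  1  1 -1]
RREF → pivots at {i,ΔT,m,ρ} ⇒ r = 4
Π count = n − r = 7 − 4 = 3

3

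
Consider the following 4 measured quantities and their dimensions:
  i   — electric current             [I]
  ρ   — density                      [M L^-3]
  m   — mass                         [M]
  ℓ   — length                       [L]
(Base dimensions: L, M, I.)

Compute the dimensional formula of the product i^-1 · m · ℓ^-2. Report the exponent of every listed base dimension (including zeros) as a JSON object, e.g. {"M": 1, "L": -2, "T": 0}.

Exponent matrix [L,M,I] × [i,ρ,m,ℓ]:
  L: [ 0 -3  0  1]
  M: [ 0  1  1  0]
  I: [ 1  0  0  0]
  [L]: (-1)·0+(1)·0+(-2)·1 = -2
  [M]: (-1)·0+(1)·1+(-2)·0 = 1
  [I]: (-1)·1+(1)·0+(-2)·0 = -1
⇒ L^-2 M I^-1

{"L": -2, "M": 1, "I": -1}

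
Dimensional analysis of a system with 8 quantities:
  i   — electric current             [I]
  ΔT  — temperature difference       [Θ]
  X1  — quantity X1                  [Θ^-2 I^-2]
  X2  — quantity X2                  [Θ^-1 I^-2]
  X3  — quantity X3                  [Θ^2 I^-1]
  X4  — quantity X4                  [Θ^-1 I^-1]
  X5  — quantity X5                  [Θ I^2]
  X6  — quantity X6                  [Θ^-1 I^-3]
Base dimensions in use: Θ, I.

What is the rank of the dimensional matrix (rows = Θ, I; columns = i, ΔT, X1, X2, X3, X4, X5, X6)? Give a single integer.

2

Exponent matrix [Θ,I] × [i,ΔT,X1,X2,X3,X4,X5,X6]:
  Θ: [ 0  1 -2 -1  2 -1  1 -1]
  I: [ 1  0 -2 -2 -1 -1  2 -3]
Row reduction gives pivot columns i,ΔT; rank = 2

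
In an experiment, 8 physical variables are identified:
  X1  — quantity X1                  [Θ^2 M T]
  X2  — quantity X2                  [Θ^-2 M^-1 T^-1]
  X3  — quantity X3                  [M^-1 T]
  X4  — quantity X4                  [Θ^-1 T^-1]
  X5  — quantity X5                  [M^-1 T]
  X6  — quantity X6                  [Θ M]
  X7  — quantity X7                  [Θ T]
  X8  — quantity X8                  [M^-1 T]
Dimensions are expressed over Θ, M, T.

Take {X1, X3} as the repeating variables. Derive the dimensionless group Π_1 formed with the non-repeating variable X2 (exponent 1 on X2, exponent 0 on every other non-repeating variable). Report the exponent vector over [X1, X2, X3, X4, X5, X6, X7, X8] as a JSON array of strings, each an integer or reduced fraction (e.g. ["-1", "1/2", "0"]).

["1", "1", "0", "0", "0", "0", "0", "0"]

Exponent matrix [Θ,M,T] × [X1,X2,X3,X4,X5,X6,X7,X8]:
  Θ: [ 2 -2  0 -1  0  1  1  0]
  M: [ 1 -1 -1  0 -1  1  0 -1]
  T: [ 1 -1  1 -1  1  0  1  1]
Echelon form has 2 nonzero rows (pivots: X1,X3)
Pivot set = {X1,X3}, free = {X2,X4,X5,X6,X7,X8}
RREF:
  r0: [   1   -1    0 -1/2    0  1/2  1/2    0]
  r1: [   0    0    1 -1/2    1 -1/2  1/2    1]
  r2: [   0    0    0    0    0    0    0    0]
Fix exponent of X2 at 1, X4 at 0, X5 at 0, X6 at 0, X7 at 0, X8 at 0; solve each RREF row for its pivot's exponent:
  r0: exp(X1) + (-1)·1 = 0 ⇒ exp(X1) = 1
  r1: exp(X3) + (0)·1 = 0 ⇒ exp(X3) = 0
Π_1 = X1 · X2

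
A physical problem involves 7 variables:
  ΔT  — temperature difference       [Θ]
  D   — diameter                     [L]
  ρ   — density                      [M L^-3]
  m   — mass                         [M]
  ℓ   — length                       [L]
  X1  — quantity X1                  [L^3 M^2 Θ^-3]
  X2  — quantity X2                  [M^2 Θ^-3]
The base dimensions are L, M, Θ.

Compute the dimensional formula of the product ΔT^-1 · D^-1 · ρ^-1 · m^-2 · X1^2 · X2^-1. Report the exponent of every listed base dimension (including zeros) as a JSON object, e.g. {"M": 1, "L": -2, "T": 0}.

{"L": 8, "M": -1, "Θ": -4}

Exponent matrix [L,M,Θ] × [ΔT,D,ρ,m,ℓ,X1,X2]:
  L: [ 0  1 -3  0  1  3  0]
  M: [ 0  0  1  1  0  2  2]
  Θ: [ 1  0  0  0  0 -3 -3]
  [L]: (-1)·0+(-1)·1+(-1)·-3+(-2)·0+(2)·3+(-1)·0 = 8
  [M]: (-1)·0+(-1)·0+(-1)·1+(-2)·1+(2)·2+(-1)·2 = -1
  [Θ]: (-1)·1+(-1)·0+(-1)·0+(-2)·0+(2)·-3+(-1)·-3 = -4
⇒ L^8 M^-1 Θ^-4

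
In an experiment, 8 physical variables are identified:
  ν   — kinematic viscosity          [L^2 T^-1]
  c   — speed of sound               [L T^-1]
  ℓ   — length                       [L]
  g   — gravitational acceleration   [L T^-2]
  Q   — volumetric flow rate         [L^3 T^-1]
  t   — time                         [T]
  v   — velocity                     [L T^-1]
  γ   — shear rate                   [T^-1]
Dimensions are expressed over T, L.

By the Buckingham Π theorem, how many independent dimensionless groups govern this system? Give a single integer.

6

Write exponents as rows T,L / cols ν,c,ℓ,g,Q,t,v,γ:
  T: [-1 -1  0 -2 -1  1 -1 -1]
  L: [ 2  1  1  1  3  0  1  0]
Row reduction gives pivot columns ν,c; rank = 2
8 vars − rank 2 = 6 Π groups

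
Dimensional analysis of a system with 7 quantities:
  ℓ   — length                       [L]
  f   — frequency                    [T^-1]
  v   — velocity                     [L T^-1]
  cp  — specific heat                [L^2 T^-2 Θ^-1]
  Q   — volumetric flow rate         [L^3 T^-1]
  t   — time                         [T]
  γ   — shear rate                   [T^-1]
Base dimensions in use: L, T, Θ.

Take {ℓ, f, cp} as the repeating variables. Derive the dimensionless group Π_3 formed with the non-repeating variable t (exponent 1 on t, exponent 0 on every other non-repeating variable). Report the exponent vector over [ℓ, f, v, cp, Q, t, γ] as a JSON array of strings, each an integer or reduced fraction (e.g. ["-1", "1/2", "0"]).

Exponent matrix [L,T,Θ] × [ℓ,f,v,cp,Q,t,γ]:
  L: [ 1  0  1  2  3  0  0]
  T: [ 0 -1 -1 -2 -1  1 -1]
  Θ: [ 0  0  0 -1  0  0  0]
Row reduction gives pivot columns ℓ,f,cp; rank = 3
Pivot set = {ℓ,f,cp}, free = {v,Q,t,γ}
RREF:
  r0: [   1    0    1    0    3    0    0]
  r1: [   0    1    1    0    1   -1    1]
  r2: [   0    0    0    1    0    0    0]
Fix exponent of t at 1, v at 0, Q at 0, γ at 0; solve each RREF row for its pivot's exponent:
  r0: exp(ℓ) + (0)·1 = 0 ⇒ exp(ℓ) = 0
  r1: exp(f) + (-1)·1 = 0 ⇒ exp(f) = 1
  r2: exp(cp) + (0)·1 = 0 ⇒ exp(cp) = 0
Π_3 = f · t

["0", "1", "0", "0", "0", "1", "0"]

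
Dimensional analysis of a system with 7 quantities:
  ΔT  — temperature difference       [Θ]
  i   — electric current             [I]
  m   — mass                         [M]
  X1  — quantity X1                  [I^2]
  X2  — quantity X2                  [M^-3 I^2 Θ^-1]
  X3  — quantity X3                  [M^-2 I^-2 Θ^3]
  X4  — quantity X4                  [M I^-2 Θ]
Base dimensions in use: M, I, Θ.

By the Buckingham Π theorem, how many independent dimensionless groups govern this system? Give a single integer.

4

Dimensional matrix (M×I×Θ by ΔT×i×m×X1×X2×X3×X4):
  M: [ 0  0  1  0 -3 -2  1]
  I: [ 0  1  0  2  2 -2 -2]
  Θ: [ 1  0  0  0 -1  3  1]
Row reduction gives pivot columns ΔT,i,m; rank = 3
Π count = n − r = 7 − 3 = 4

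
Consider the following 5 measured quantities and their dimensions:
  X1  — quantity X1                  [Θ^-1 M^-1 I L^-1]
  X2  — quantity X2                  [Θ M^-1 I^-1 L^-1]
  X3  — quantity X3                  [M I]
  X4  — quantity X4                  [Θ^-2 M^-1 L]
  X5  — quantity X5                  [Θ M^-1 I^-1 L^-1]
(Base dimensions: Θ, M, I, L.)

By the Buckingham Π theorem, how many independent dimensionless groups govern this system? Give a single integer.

Exponent matrix [Θ,M,I,L] × [X1,X2,X3,X4,X5]:
  Θ: [-1  1  0 -2  1]
  M: [-1 -1  1 -1 -1]
  I: [ 1 -1  1  0 -1]
  L: [-1 -1  0  1 -1]
RREF → pivots at {X1,X2,X3} ⇒ r = 3
Π count = n − r = 5 − 3 = 2

2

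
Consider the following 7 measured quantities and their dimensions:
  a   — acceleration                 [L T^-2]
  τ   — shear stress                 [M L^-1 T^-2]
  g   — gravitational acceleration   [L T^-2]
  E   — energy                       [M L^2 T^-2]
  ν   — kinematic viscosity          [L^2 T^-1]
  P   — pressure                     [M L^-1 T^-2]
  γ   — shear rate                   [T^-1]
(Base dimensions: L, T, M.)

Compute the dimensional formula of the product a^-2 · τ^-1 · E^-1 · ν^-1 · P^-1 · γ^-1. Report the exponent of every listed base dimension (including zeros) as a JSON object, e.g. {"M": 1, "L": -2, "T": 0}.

Write exponents as rows L,T,M / cols a,τ,g,E,ν,P,γ:
  L: [ 1 -1  1  2  2 -1  0]
  T: [-2 -2 -2 -2 -1 -2 -1]
  M: [ 0  1  0  1  0  1  0]
  [L]: (-2)·1+(-1)·-1+(-1)·2+(-1)·2+(-1)·-1+(-1)·0 = -4
  [T]: (-2)·-2+(-1)·-2+(-1)·-2+(-1)·-1+(-1)·-2+(-1)·-1 = 12
  [M]: (-2)·0+(-1)·1+(-1)·1+(-1)·0+(-1)·1+(-1)·0 = -3
⇒ L^-4 T^12 M^-3

{"L": -4, "T": 12, "M": -3}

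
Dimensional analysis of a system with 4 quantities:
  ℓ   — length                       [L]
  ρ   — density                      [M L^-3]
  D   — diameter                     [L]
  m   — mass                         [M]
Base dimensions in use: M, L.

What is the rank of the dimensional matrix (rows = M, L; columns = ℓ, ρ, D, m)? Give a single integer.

2

Write exponents as rows M,L / cols ℓ,ρ,D,m:
  M: [ 0  1  0  1]
  L: [ 1 -3  1  0]
RREF → pivots at {ℓ,ρ} ⇒ r = 2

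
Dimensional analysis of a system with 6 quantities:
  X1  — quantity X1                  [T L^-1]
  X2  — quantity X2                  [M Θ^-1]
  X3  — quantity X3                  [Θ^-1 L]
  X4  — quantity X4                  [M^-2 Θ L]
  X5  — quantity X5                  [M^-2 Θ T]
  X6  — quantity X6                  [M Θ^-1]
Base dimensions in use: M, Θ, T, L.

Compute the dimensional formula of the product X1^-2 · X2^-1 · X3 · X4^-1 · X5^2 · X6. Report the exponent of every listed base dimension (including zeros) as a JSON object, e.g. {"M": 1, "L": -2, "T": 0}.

{"M": -2, "Θ": 0, "T": 0, "L": 2}

Write exponents as rows M,Θ,T,L / cols X1,X2,X3,X4,X5,X6:
  M: [ 0  1  0 -2 -2  1]
  Θ: [ 0 -1 -1  1  1 -1]
  T: [ 1  0  0  0  1  0]
  L: [-1  0  1  1  0  0]
  [M]: (-2)·0+(-1)·1+(1)·0+(-1)·-2+(2)·-2+(1)·1 = -2
  [Θ]: (-2)·0+(-1)·-1+(1)·-1+(-1)·1+(2)·1+(1)·-1 = 0
  [T]: (-2)·1+(-1)·0+(1)·0+(-1)·0+(2)·1+(1)·0 = 0
  [L]: (-2)·-1+(-1)·0+(1)·1+(-1)·1+(2)·0+(1)·0 = 2
⇒ M^-2 L^2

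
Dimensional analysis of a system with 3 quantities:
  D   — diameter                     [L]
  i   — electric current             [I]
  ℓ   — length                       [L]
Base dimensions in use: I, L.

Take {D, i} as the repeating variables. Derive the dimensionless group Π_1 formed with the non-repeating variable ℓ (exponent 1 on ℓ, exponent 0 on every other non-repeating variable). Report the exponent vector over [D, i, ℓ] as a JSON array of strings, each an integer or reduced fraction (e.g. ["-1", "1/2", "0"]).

["-1", "0", "1"]

Write exponents as rows I,L / cols D,i,ℓ:
  I: [ 0  1  0]
  L: [ 1  0  1]
RREF → pivots at {D,i} ⇒ r = 2
Repeat: D,i; free: ℓ
RREF:
  r0: [   1    0    1]
  r1: [   0    1    0]
Fix exponent of ℓ at 1; solve each RREF row for its pivot's exponent:
  r0: exp(D) + (1)·1 = 0 ⇒ exp(D) = -1
  r1: exp(i) + (0)·1 = 0 ⇒ exp(i) = 0
Π_1 = D^-1 · ℓ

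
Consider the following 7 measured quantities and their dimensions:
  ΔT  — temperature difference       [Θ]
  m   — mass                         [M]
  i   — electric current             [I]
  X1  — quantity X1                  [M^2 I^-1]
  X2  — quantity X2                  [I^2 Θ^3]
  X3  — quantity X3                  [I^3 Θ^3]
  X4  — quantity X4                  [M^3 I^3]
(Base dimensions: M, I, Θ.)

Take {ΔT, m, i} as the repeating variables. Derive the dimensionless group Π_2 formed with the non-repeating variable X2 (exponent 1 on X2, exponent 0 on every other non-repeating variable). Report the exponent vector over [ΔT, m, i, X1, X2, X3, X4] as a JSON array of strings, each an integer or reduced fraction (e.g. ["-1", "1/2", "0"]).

["-3", "0", "-2", "0", "1", "0", "0"]

Write exponents as rows M,I,Θ / cols ΔT,m,i,X1,X2,X3,X4:
  M: [ 0  1  0  2  0  0  3]
  I: [ 0  0  1 -1  2  3  3]
  Θ: [ 1  0  0  0  3  3  0]
RREF → pivots at {ΔT,m,i} ⇒ r = 3
Pivot set = {ΔT,m,i}, free = {X1,X2,X3,X4}
RREF:
  r0: [   1    0    0    0    3    3    0]
  r1: [   0    1    0    2    0    0    3]
  r2: [   0    0    1   -1    2    3    3]
Fix exponent of X2 at 1, X1 at 0, X3 at 0, X4 at 0; solve each RREF row for its pivot's exponent:
  r0: exp(ΔT) + (3)·1 = 0 ⇒ exp(ΔT) = -3
  r1: exp(m) + (0)·1 = 0 ⇒ exp(m) = 0
  r2: exp(i) + (2)·1 = 0 ⇒ exp(i) = -2
Π_2 = ΔT^-3 · i^-2 · X2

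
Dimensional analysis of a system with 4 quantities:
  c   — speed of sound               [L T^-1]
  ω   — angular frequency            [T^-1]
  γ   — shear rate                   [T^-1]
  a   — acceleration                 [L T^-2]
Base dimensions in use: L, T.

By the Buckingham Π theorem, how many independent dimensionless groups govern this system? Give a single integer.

Write exponents as rows L,T / cols c,ω,γ,a:
  L: [ 1  0  0  1]
  T: [-1 -1 -1 -2]
RREF → pivots at {c,ω} ⇒ r = 2
n=4, r=2 ⇒ 2 dimensionless groups

2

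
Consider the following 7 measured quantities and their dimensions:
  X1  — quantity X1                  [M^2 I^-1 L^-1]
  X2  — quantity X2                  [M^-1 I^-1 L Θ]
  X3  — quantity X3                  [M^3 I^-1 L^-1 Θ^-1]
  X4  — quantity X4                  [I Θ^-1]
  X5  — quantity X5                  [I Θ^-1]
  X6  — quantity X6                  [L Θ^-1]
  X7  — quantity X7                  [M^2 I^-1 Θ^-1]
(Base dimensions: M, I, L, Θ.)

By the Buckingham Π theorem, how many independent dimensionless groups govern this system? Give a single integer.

Write exponents as rows M,I,L,Θ / cols X1,X2,X3,X4,X5,X6,X7:
  M: [ 2 -1  3  0  0  0  2]
  I: [-1 -1 -1  1  1  0 -1]
  L: [-1  1 -1  0  0  1  0]
  Θ: [ 0  1 -1 -1 -1 -1 -1]
Echelon form has 3 nonzero rows (pivots: X1,X2,X3)
7 vars − rank 3 = 4 Π groups

4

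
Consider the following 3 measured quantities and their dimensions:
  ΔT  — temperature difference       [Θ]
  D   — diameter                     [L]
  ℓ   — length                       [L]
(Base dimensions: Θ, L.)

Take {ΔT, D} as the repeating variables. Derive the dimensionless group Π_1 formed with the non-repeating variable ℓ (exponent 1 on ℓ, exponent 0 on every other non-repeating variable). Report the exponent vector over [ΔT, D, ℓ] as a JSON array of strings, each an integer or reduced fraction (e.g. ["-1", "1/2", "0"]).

Write exponents as rows Θ,L / cols ΔT,D,ℓ:
  Θ: [ 1  0  0]
  L: [ 0  1  1]
Row reduction gives pivot columns ΔT,D; rank = 2
Pivot set = {ΔT,D}, free = {ℓ}
RREF:
  r0: [   1    0    0]
  r1: [   0    1    1]
Fix exponent of ℓ at 1; solve each RREF row for its pivot's exponent:
  r0: exp(ΔT) + (0)·1 = 0 ⇒ exp(ΔT) = 0
  r1: exp(D) + (1)·1 = 0 ⇒ exp(D) = -1
Π_1 = D^-1 · ℓ

["0", "-1", "1"]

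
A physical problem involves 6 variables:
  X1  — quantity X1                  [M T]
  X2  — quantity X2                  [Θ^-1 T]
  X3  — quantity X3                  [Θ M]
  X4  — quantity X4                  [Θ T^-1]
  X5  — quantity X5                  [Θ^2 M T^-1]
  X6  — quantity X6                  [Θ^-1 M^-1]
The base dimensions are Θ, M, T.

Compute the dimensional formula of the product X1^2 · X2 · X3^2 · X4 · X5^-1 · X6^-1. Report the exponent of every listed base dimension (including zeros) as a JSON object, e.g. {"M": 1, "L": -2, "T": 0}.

Exponent matrix [Θ,M,T] × [X1,X2,X3,X4,X5,X6]:
  Θ: [ 0 -1  1  1  2 -1]
  M: [ 1  0  1  0  1 -1]
  T: [ 1  1  0 -1 -1  0]
  [Θ]: (2)·0+(1)·-1+(2)·1+(1)·1+(-1)·2+(-1)·-1 = 1
  [M]: (2)·1+(1)·0+(2)·1+(1)·0+(-1)·1+(-1)·-1 = 4
  [T]: (2)·1+(1)·1+(2)·0+(1)·-1+(-1)·-1+(-1)·0 = 3
⇒ Θ M^4 T^3

{"Θ": 1, "M": 4, "T": 3}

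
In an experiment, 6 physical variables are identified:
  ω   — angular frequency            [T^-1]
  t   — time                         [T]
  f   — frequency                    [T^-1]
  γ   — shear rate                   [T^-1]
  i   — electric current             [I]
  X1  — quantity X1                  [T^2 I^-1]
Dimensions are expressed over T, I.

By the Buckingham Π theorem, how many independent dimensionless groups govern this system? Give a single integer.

Exponent matrix [T,I] × [ω,t,f,γ,i,X1]:
  T: [-1  1 -1 -1  0  2]
  I: [ 0  0  0  0  1 -1]
Echelon form has 2 nonzero rows (pivots: ω,i)
Π count = n − r = 6 − 2 = 4

4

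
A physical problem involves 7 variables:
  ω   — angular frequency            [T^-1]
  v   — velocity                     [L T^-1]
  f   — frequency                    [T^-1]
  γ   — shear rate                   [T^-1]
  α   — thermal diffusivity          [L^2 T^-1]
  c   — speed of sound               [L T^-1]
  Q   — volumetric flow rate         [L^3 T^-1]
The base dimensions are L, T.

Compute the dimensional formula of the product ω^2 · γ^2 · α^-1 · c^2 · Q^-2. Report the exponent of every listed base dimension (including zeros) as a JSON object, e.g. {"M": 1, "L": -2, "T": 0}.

Write exponents as rows L,T / cols ω,v,f,γ,α,c,Q:
  L: [ 0  1  0  0  2  1  3]
  T: [-1 -1 -1 -1 -1 -1 -1]
  [L]: (2)·0+(2)·0+(-1)·2+(2)·1+(-2)·3 = -6
  [T]: (2)·-1+(2)·-1+(-1)·-1+(2)·-1+(-2)·-1 = -3
⇒ L^-6 T^-3

{"L": -6, "T": -3}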